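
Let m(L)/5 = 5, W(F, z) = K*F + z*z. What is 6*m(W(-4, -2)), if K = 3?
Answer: 150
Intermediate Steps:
W(F, z) = z² + 3*F (W(F, z) = 3*F + z*z = 3*F + z² = z² + 3*F)
m(L) = 25 (m(L) = 5*5 = 25)
6*m(W(-4, -2)) = 6*25 = 150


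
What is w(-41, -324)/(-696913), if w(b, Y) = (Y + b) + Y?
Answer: 689/696913 ≈ 0.00098865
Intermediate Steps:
w(b, Y) = b + 2*Y
w(-41, -324)/(-696913) = (-41 + 2*(-324))/(-696913) = (-41 - 648)*(-1/696913) = -689*(-1/696913) = 689/696913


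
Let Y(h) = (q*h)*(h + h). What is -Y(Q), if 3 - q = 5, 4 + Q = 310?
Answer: 374544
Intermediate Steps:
Q = 306 (Q = -4 + 310 = 306)
q = -2 (q = 3 - 1*5 = 3 - 5 = -2)
Y(h) = -4*h² (Y(h) = (-2*h)*(h + h) = (-2*h)*(2*h) = -4*h²)
-Y(Q) = -(-4)*306² = -(-4)*93636 = -1*(-374544) = 374544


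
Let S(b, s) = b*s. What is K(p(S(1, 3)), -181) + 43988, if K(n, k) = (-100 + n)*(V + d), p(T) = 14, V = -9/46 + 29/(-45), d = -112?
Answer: 55571477/1035 ≈ 53692.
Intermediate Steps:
V = -1739/2070 (V = -9*1/46 + 29*(-1/45) = -9/46 - 29/45 = -1739/2070 ≈ -0.84010)
K(n, k) = 2335790/207 - 233579*n/2070 (K(n, k) = (-100 + n)*(-1739/2070 - 112) = (-100 + n)*(-233579/2070) = 2335790/207 - 233579*n/2070)
K(p(S(1, 3)), -181) + 43988 = (2335790/207 - 233579/2070*14) + 43988 = (2335790/207 - 1635053/1035) + 43988 = 10043897/1035 + 43988 = 55571477/1035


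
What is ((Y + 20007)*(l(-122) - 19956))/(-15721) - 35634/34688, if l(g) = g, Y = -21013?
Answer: -350602330049/272665024 ≈ -1285.8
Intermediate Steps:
((Y + 20007)*(l(-122) - 19956))/(-15721) - 35634/34688 = ((-21013 + 20007)*(-122 - 19956))/(-15721) - 35634/34688 = -1006*(-20078)*(-1/15721) - 35634*1/34688 = 20198468*(-1/15721) - 17817/17344 = -20198468/15721 - 17817/17344 = -350602330049/272665024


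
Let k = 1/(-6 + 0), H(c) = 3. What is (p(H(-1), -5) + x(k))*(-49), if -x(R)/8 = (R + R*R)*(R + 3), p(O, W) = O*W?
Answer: 15680/27 ≈ 580.74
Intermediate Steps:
k = -⅙ (k = 1/(-6) = -⅙ ≈ -0.16667)
x(R) = -8*(3 + R)*(R + R²) (x(R) = -8*(R + R*R)*(R + 3) = -8*(R + R²)*(3 + R) = -8*(3 + R)*(R + R²))
(p(H(-1), -5) + x(k))*(-49) = (3*(-5) - 8*(-⅙)*(3 + (-⅙)² + 4*(-⅙)))*(-49) = (-15 - 8*(-⅙)*(3 + 1/36 - ⅔))*(-49) = (-15 - 8*(-⅙)*85/36)*(-49) = (-15 + 85/27)*(-49) = -320/27*(-49) = 15680/27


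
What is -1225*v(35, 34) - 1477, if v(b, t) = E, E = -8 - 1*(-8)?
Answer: -1477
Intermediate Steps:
E = 0 (E = -8 + 8 = 0)
v(b, t) = 0
-1225*v(35, 34) - 1477 = -1225*0 - 1477 = 0 - 1477 = -1477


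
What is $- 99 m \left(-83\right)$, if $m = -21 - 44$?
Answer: $-534105$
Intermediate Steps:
$m = -65$
$- 99 m \left(-83\right) = \left(-99\right) \left(-65\right) \left(-83\right) = 6435 \left(-83\right) = -534105$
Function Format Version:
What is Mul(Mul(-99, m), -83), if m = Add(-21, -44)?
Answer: -534105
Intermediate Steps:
m = -65
Mul(Mul(-99, m), -83) = Mul(Mul(-99, -65), -83) = Mul(6435, -83) = -534105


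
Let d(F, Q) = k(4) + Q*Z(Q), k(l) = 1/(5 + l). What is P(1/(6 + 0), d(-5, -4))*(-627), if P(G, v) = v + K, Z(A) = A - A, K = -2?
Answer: 3553/3 ≈ 1184.3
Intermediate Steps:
Z(A) = 0
d(F, Q) = ⅑ (d(F, Q) = 1/(5 + 4) + Q*0 = 1/9 + 0 = ⅑ + 0 = ⅑)
P(G, v) = -2 + v (P(G, v) = v - 2 = -2 + v)
P(1/(6 + 0), d(-5, -4))*(-627) = (-2 + ⅑)*(-627) = -17/9*(-627) = 3553/3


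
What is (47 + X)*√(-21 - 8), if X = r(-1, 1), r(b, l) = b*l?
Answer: 46*I*√29 ≈ 247.72*I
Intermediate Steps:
X = -1 (X = -1*1 = -1)
(47 + X)*√(-21 - 8) = (47 - 1)*√(-21 - 8) = 46*√(-29) = 46*(I*√29) = 46*I*√29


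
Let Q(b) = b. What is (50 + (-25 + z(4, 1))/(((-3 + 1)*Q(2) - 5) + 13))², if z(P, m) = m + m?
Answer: 31329/16 ≈ 1958.1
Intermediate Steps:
z(P, m) = 2*m
(50 + (-25 + z(4, 1))/(((-3 + 1)*Q(2) - 5) + 13))² = (50 + (-25 + 2*1)/(((-3 + 1)*2 - 5) + 13))² = (50 + (-25 + 2)/((-2*2 - 5) + 13))² = (50 - 23/((-4 - 5) + 13))² = (50 - 23/(-9 + 13))² = (50 - 23/4)² = (177/4)² = 31329/16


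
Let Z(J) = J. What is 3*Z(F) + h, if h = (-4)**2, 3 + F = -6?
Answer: -11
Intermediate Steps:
F = -9 (F = -3 - 6 = -9)
h = 16
3*Z(F) + h = 3*(-9) + 16 = -27 + 16 = -11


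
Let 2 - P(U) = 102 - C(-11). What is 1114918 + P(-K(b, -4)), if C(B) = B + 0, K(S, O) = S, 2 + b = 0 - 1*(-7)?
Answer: 1114807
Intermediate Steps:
b = 5 (b = -2 + (0 - 1*(-7)) = -2 + (0 + 7) = -2 + 7 = 5)
C(B) = B
P(U) = -111 (P(U) = 2 - (102 - 1*(-11)) = 2 - (102 + 11) = 2 - 1*113 = 2 - 113 = -111)
1114918 + P(-K(b, -4)) = 1114918 - 111 = 1114807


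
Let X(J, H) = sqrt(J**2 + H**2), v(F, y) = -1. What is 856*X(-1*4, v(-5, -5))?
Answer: 856*sqrt(17) ≈ 3529.4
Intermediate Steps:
X(J, H) = sqrt(H**2 + J**2)
856*X(-1*4, v(-5, -5)) = 856*sqrt((-1)**2 + (-1*4)**2) = 856*sqrt(1 + (-4)**2) = 856*sqrt(1 + 16) = 856*sqrt(17)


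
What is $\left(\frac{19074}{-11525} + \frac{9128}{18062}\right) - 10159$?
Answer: $- \frac{1057491488919}{104082275} \approx -10160.0$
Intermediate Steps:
$\left(\frac{19074}{-11525} + \frac{9128}{18062}\right) - 10159 = \left(19074 \left(- \frac{1}{11525}\right) + 9128 \cdot \frac{1}{18062}\right) - 10159 = \left(- \frac{19074}{11525} + \frac{4564}{9031}\right) - 10159 = - \frac{119657194}{104082275} - 10159 = - \frac{1057491488919}{104082275}$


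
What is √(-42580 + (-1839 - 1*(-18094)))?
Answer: 45*I*√13 ≈ 162.25*I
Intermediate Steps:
√(-42580 + (-1839 - 1*(-18094))) = √(-42580 + (-1839 + 18094)) = √(-42580 + 16255) = √(-26325) = 45*I*√13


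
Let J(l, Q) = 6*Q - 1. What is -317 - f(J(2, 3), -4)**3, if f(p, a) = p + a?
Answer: -2514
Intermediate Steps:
J(l, Q) = -1 + 6*Q
f(p, a) = a + p
-317 - f(J(2, 3), -4)**3 = -317 - (-4 + (-1 + 6*3))**3 = -317 - (-4 + (-1 + 18))**3 = -317 - (-4 + 17)**3 = -317 - 1*13**3 = -317 - 1*2197 = -317 - 2197 = -2514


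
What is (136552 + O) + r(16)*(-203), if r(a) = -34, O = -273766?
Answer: -130312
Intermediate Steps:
(136552 + O) + r(16)*(-203) = (136552 - 273766) - 34*(-203) = -137214 + 6902 = -130312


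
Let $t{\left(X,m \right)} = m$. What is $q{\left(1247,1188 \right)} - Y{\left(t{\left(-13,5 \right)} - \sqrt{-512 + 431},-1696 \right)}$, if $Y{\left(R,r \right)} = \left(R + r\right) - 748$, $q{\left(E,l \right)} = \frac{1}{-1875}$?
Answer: $\frac{4573124}{1875} + 9 i \approx 2439.0 + 9.0 i$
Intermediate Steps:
$q{\left(E,l \right)} = - \frac{1}{1875}$
$Y{\left(R,r \right)} = -748 + R + r$ ($Y{\left(R,r \right)} = \left(R + r\right) - 748 = -748 + R + r$)
$q{\left(1247,1188 \right)} - Y{\left(t{\left(-13,5 \right)} - \sqrt{-512 + 431},-1696 \right)} = - \frac{1}{1875} - \left(-748 + \left(5 - \sqrt{-512 + 431}\right) - 1696\right) = - \frac{1}{1875} - \left(-748 + \left(5 - \sqrt{-81}\right) - 1696\right) = - \frac{1}{1875} - \left(-748 + \left(5 - 9 i\right) - 1696\right) = - \frac{1}{1875} - \left(-2439 - 9 i\right) = - \frac{1}{1875} + \left(2439 + 9 i\right) = \frac{4573124}{1875} + 9 i$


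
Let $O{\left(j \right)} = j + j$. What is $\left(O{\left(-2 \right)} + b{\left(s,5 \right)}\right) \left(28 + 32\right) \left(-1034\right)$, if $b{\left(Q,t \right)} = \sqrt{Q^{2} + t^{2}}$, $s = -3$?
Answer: $248160 - 62040 \sqrt{34} \approx -1.1359 \cdot 10^{5}$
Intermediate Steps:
$O{\left(j \right)} = 2 j$
$\left(O{\left(-2 \right)} + b{\left(s,5 \right)}\right) \left(28 + 32\right) \left(-1034\right) = \left(2 \left(-2\right) + \sqrt{\left(-3\right)^{2} + 5^{2}}\right) \left(28 + 32\right) \left(-1034\right) = \left(-4 + \sqrt{9 + 25}\right) 60 \left(-1034\right) = \left(-4 + \sqrt{34}\right) 60 \left(-1034\right) = \left(-240 + 60 \sqrt{34}\right) \left(-1034\right) = 248160 - 62040 \sqrt{34}$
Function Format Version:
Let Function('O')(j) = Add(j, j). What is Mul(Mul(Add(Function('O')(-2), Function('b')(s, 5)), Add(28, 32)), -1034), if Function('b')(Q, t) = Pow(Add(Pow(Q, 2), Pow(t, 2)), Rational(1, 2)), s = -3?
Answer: Add(248160, Mul(-62040, Pow(34, Rational(1, 2)))) ≈ -1.1359e+5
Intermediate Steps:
Function('O')(j) = Mul(2, j)
Mul(Mul(Add(Function('O')(-2), Function('b')(s, 5)), Add(28, 32)), -1034) = Mul(Mul(Add(Mul(2, -2), Pow(Add(Pow(-3, 2), Pow(5, 2)), Rational(1, 2))), Add(28, 32)), -1034) = Mul(Mul(Add(-4, Pow(Add(9, 25), Rational(1, 2))), 60), -1034) = Mul(Mul(Add(-4, Pow(34, Rational(1, 2))), 60), -1034) = Mul(Add(-240, Mul(60, Pow(34, Rational(1, 2)))), -1034) = Add(248160, Mul(-62040, Pow(34, Rational(1, 2))))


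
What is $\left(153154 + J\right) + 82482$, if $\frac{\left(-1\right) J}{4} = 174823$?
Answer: $-463656$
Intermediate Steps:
$J = -699292$ ($J = \left(-4\right) 174823 = -699292$)
$\left(153154 + J\right) + 82482 = \left(153154 - 699292\right) + 82482 = -546138 + 82482 = -463656$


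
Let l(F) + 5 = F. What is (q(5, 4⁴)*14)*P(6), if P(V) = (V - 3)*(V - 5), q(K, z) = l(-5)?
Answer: -420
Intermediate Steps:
l(F) = -5 + F
q(K, z) = -10 (q(K, z) = -5 - 5 = -10)
P(V) = (-5 + V)*(-3 + V) (P(V) = (-3 + V)*(-5 + V) = (-5 + V)*(-3 + V))
(q(5, 4⁴)*14)*P(6) = (-10*14)*(15 + 6² - 8*6) = -140*(15 + 36 - 48) = -140*3 = -420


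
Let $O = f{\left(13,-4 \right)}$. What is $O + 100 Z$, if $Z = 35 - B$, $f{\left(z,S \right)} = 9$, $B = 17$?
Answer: $1809$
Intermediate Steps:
$O = 9$
$Z = 18$ ($Z = 35 - 17 = 18$)
$O + 100 Z = 9 + 100 \cdot 18 = 9 + 1800 = 1809$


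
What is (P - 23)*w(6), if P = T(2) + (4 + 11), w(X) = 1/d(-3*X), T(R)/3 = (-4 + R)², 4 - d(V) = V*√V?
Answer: 2/731 - 27*I*√2/731 ≈ 0.002736 - 0.052235*I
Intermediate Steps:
d(V) = 4 - V^(3/2) (d(V) = 4 - V*√V = 4 - V^(3/2))
T(R) = 3*(-4 + R)²
w(X) = 1/(4 - 3*√3*(-X)^(3/2)) (w(X) = 1/(4 - (-3*X)^(3/2)) = 1/(4 - 3*√3*(-X)^(3/2)))
P = 27 (P = 3*(-4 + 2)² + (4 + 11) = 3*(-2)² + 15 = 3*4 + 15 = 12 + 15 = 27)
(P - 23)*w(6) = (27 - 23)*(-1/(-4 + 3*√3*(-1*6)^(3/2))) = 4*(-1/(-4 + 3*√3*(-6)^(3/2))) = 4*(-1/(-4 + 3*√3*(-6*I*√6))) = 4*(-1/(-4 - 54*I*√2)) = -4/(-4 - 54*I*√2)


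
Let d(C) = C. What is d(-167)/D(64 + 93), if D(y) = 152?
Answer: -167/152 ≈ -1.0987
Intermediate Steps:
d(-167)/D(64 + 93) = -167/152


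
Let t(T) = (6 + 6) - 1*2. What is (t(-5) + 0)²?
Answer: 100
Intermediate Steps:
t(T) = 10 (t(T) = 12 - 2 = 10)
(t(-5) + 0)² = (10 + 0)² = 10² = 100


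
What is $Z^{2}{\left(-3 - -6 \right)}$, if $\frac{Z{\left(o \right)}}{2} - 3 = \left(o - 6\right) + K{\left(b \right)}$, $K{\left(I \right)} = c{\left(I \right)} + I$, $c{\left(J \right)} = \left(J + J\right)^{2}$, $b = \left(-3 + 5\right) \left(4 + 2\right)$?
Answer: $1382976$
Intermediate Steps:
$b = 12$ ($b = 2 \cdot 6 = 12$)
$c{\left(J \right)} = 4 J^{2}$ ($c{\left(J \right)} = \left(2 J\right)^{2} = 4 J^{2}$)
$K{\left(I \right)} = I + 4 I^{2}$ ($K{\left(I \right)} = 4 I^{2} + I = I + 4 I^{2}$)
$Z{\left(o \right)} = 1170 + 2 o$ ($Z{\left(o \right)} = 6 + 2 \left(\left(o - 6\right) + 12 \left(1 + 4 \cdot 12\right)\right) = 6 + 2 \left(\left(-6 + o\right) + 12 \left(1 + 48\right)\right) = 6 + 2 \left(\left(-6 + o\right) + 12 \cdot 49\right) = 6 + 2 \left(\left(-6 + o\right) + 588\right) = 6 + 2 \left(582 + o\right) = 6 + \left(1164 + 2 o\right) = 1170 + 2 o$)
$Z^{2}{\left(-3 - -6 \right)} = \left(1170 + 2 \left(-3 - -6\right)\right)^{2} = \left(1170 + 2 \left(-3 + 6\right)\right)^{2} = \left(1170 + 2 \cdot 3\right)^{2} = \left(1170 + 6\right)^{2} = 1176^{2} = 1382976$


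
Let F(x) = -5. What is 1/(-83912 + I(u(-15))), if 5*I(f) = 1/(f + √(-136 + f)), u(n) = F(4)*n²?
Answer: -204436419725/17154668888272277 + 5*I*√1261/223010695547539601 ≈ -1.1917e-5 + 7.9616e-16*I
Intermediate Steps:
u(n) = -5*n²
I(f) = 1/(5*(f + √(-136 + f)))
1/(-83912 + I(u(-15))) = 1/(-83912 + 1/(5*(-5*(-15)² + √(-136 - 5*(-15)²)))) = 1/(-83912 + 1/(5*(-5*225 + √(-136 - 5*225)))) = 1/(-83912 + 1/(5*(-1125 + √(-136 - 1125)))) = 1/(-83912 + 1/(5*(-1125 + √(-1261)))) = 1/(-83912 + 1/(5*(-1125 + I*√1261)))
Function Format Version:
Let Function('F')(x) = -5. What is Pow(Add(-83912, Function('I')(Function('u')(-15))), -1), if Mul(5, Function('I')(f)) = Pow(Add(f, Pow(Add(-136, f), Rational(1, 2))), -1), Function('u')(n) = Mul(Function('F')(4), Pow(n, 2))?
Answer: Add(Rational(-204436419725, 17154668888272277), Mul(Rational(5, 223010695547539601), I, Pow(1261, Rational(1, 2)))) ≈ Add(-1.1917e-5, Mul(7.9616e-16, I))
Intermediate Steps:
Function('u')(n) = Mul(-5, Pow(n, 2))
Function('I')(f) = Mul(Rational(1, 5), Pow(Add(f, Pow(Add(-136, f), Rational(1, 2))), -1))
Pow(Add(-83912, Function('I')(Function('u')(-15))), -1) = Pow(Add(-83912, Mul(Rational(1, 5), Pow(Add(Mul(-5, Pow(-15, 2)), Pow(Add(-136, Mul(-5, Pow(-15, 2))), Rational(1, 2))), -1))), -1) = Pow(Add(-83912, Mul(Rational(1, 5), Pow(Add(Mul(-5, 225), Pow(Add(-136, Mul(-5, 225)), Rational(1, 2))), -1))), -1) = Pow(Add(-83912, Mul(Rational(1, 5), Pow(Add(-1125, Pow(Add(-136, -1125), Rational(1, 2))), -1))), -1) = Pow(Add(-83912, Mul(Rational(1, 5), Pow(Add(-1125, Pow(-1261, Rational(1, 2))), -1))), -1) = Pow(Add(-83912, Mul(Rational(1, 5), Pow(Add(-1125, Mul(I, Pow(1261, Rational(1, 2)))), -1))), -1)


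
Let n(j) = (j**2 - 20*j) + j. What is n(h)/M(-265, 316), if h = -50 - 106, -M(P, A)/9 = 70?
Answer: -130/3 ≈ -43.333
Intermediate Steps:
M(P, A) = -630 (M(P, A) = -9*70 = -630)
h = -156
n(j) = j**2 - 19*j
n(h)/M(-265, 316) = -156*(-19 - 156)/(-630) = -156*(-175)*(-1/630) = 27300*(-1/630) = -130/3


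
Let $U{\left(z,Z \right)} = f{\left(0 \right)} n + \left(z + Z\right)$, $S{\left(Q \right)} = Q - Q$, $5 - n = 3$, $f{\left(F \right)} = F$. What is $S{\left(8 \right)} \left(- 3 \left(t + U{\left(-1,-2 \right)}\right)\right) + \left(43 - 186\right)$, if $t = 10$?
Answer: $-143$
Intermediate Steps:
$n = 2$ ($n = 5 - 3 = 2$)
$S{\left(Q \right)} = 0$
$U{\left(z,Z \right)} = Z + z$ ($U{\left(z,Z \right)} = 0 \cdot 2 + \left(z + Z\right) = 0 + \left(Z + z\right) = Z + z$)
$S{\left(8 \right)} \left(- 3 \left(t + U{\left(-1,-2 \right)}\right)\right) + \left(43 - 186\right) = 0 \left(- 3 \left(10 - 3\right)\right) + \left(43 - 186\right) = 0 \left(- 3 \left(10 - 3\right)\right) - 143 = 0 \left(\left(-3\right) 7\right) - 143 = 0 \left(-21\right) - 143 = 0 - 143 = -143$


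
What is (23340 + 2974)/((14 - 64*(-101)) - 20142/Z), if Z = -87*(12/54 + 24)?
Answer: 83178554/20507171 ≈ 4.0561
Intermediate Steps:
Z = -6322/3 (Z = -87*(12*(1/54) + 24) = -87*(2/9 + 24) = -87*218/9 = -6322/3 ≈ -2107.3)
(23340 + 2974)/((14 - 64*(-101)) - 20142/Z) = (23340 + 2974)/((14 - 64*(-101)) - 20142/(-6322/3)) = 26314/((14 + 6464) - 20142*(-3/6322)) = 26314/(6478 + 30213/3161) = 26314/(20507171/3161) = 26314*(3161/20507171) = 83178554/20507171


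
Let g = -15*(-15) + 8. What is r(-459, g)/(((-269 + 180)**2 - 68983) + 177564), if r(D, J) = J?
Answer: 233/116502 ≈ 0.0020000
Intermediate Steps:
g = 233 (g = 225 + 8 = 233)
r(-459, g)/(((-269 + 180)**2 - 68983) + 177564) = 233/(((-269 + 180)**2 - 68983) + 177564) = 233/(((-89)**2 - 68983) + 177564) = 233/((7921 - 68983) + 177564) = 233/(-61062 + 177564) = 233/116502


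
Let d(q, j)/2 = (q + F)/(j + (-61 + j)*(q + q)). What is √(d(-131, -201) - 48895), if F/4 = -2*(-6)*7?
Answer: 5*I*√9161834939729/68443 ≈ 221.12*I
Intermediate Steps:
F = 336 (F = 4*(-2*(-6)*7) = 4*(12*7) = 4*84 = 336)
d(q, j) = 2*(336 + q)/(j + 2*q*(-61 + j)) (d(q, j) = 2*((q + 336)/(j + (-61 + j)*(q + q))) = 2*((336 + q)/(j + (-61 + j)*(2*q))) = 2*((336 + q)/(j + 2*q*(-61 + j))) = 2*(336 + q)/(j + 2*q*(-61 + j)))
√(d(-131, -201) - 48895) = √(2*(336 - 131)/(-201 - 122*(-131) + 2*(-201)*(-131)) - 48895) = √(2*205/(-201 + 15982 + 52662) - 48895) = √(2*205/68443 - 48895) = √(2*(1/68443)*205 - 48895) = √(410/68443 - 48895) = √(-3346520075/68443) = 5*I*√9161834939729/68443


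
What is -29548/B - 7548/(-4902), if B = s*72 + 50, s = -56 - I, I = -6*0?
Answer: 14575036/1626647 ≈ 8.9602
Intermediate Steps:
I = 0
s = -56 (s = -56 - 1*0 = -56 + 0 = -56)
B = -3982 (B = -56*72 + 50 = -4032 + 50 = -3982)
-29548/B - 7548/(-4902) = -29548/(-3982) - 7548/(-4902) = -29548*(-1/3982) - 7548*(-1/4902) = 14774/1991 + 1258/817 = 14575036/1626647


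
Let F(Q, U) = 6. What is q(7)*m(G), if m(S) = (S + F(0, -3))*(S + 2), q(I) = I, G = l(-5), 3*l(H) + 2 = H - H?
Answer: 448/9 ≈ 49.778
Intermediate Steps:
l(H) = -⅔ (l(H) = -⅔ + (H - H)/3 = -⅔ + (⅓)*0 = -⅔ + 0 = -⅔)
G = -⅔ ≈ -0.66667
m(S) = (2 + S)*(6 + S) (m(S) = (S + 6)*(S + 2) = (6 + S)*(2 + S) = (2 + S)*(6 + S))
q(7)*m(G) = 7*(12 + (-⅔)² + 8*(-⅔)) = 7*(12 + 4/9 - 16/3) = 7*(64/9) = 448/9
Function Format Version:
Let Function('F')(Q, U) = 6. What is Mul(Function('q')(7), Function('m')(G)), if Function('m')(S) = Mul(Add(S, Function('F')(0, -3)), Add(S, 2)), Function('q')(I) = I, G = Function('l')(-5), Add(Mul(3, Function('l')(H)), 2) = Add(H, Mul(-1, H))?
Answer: Rational(448, 9) ≈ 49.778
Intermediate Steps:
Function('l')(H) = Rational(-2, 3) (Function('l')(H) = Add(Rational(-2, 3), Mul(Rational(1, 3), Add(H, Mul(-1, H)))) = Add(Rational(-2, 3), Mul(Rational(1, 3), 0)) = Add(Rational(-2, 3), 0) = Rational(-2, 3))
G = Rational(-2, 3) ≈ -0.66667
Function('m')(S) = Mul(Add(2, S), Add(6, S)) (Function('m')(S) = Mul(Add(S, 6), Add(S, 2)) = Mul(Add(6, S), Add(2, S)) = Mul(Add(2, S), Add(6, S)))
Mul(Function('q')(7), Function('m')(G)) = Mul(7, Add(12, Pow(Rational(-2, 3), 2), Mul(8, Rational(-2, 3)))) = Mul(7, Add(12, Rational(4, 9), Rational(-16, 3))) = Mul(7, Rational(64, 9)) = Rational(448, 9)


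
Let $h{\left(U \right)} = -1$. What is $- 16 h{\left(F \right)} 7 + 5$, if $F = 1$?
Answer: $117$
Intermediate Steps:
$- 16 h{\left(F \right)} 7 + 5 = - 16 \left(\left(-1\right) 7\right) + 5 = \left(-16\right) \left(-7\right) + 5 = 112 + 5 = 117$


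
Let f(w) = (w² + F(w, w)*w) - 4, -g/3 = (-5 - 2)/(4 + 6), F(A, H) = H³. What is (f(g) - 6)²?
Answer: 19204693561/100000000 ≈ 192.05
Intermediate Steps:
g = 21/10 (g = -3*(-5 - 2)/(4 + 6) = -(-21)/10 = -3*(-7/10) = 21/10 ≈ 2.1000)
f(w) = -4 + w² + w⁴ (f(w) = (w² + w³*w) - 4 = (w² + w⁴) - 4 = -4 + w² + w⁴)
(f(g) - 6)² = ((-4 + (21/10)² + (21/10)⁴) - 6)² = ((-4 + 441/100 + 194481/10000) - 6)² = (198581/10000 - 6)² = (138581/10000)² = 19204693561/100000000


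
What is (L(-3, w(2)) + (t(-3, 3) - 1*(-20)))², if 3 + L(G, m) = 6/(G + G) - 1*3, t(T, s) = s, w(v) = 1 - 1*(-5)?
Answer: 256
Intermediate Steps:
w(v) = 6 (w(v) = 1 + 5 = 6)
L(G, m) = -6 + 3/G (L(G, m) = -3 + (6/(G + G) - 1*3) = -3 + (6/(2*G) - 3) = -3 + ((1/(2*G))*6 - 3) = -3 + (3/G - 3) = -3 + (-3 + 3/G) = -6 + 3/G)
(L(-3, w(2)) + (t(-3, 3) - 1*(-20)))² = ((-6 + 3/(-3)) + (3 - 1*(-20)))² = ((-6 + 3*(-⅓)) + (3 + 20))² = ((-6 - 1) + 23)² = (-7 + 23)² = 16² = 256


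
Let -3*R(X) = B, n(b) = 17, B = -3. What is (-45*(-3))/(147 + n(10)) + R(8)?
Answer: 299/164 ≈ 1.8232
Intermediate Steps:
R(X) = 1 (R(X) = -⅓*(-3) = 1)
(-45*(-3))/(147 + n(10)) + R(8) = (-45*(-3))/(147 + 17) + 1 = 135/164 + 1 = 299/164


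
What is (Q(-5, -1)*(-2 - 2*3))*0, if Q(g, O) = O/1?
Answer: 0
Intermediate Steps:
Q(g, O) = O (Q(g, O) = 1*O = O)
(Q(-5, -1)*(-2 - 2*3))*0 = -(-2 - 2*3)*0 = -(-2 - 6)*0 = -1*(-8)*0 = 8*0 = 0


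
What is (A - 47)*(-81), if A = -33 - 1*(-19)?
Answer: 4941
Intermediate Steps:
A = -14 (A = -33 + 19 = -14)
(A - 47)*(-81) = (-14 - 47)*(-81) = -61*(-81) = 4941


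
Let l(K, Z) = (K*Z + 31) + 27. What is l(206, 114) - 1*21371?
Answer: 2171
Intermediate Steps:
l(K, Z) = 58 + K*Z (l(K, Z) = (31 + K*Z) + 27 = 58 + K*Z)
l(206, 114) - 1*21371 = (58 + 206*114) - 1*21371 = (58 + 23484) - 21371 = 23542 - 21371 = 2171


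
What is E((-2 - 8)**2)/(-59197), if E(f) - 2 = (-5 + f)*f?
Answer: -9502/59197 ≈ -0.16051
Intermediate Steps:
E(f) = 2 + f*(-5 + f) (E(f) = 2 + (-5 + f)*f = 2 + f*(-5 + f))
E((-2 - 8)**2)/(-59197) = (2 + ((-2 - 8)**2)**2 - 5*(-2 - 8)**2)/(-59197) = (2 + ((-10)**2)**2 - 5*(-10)**2)*(-1/59197) = (2 + 100**2 - 5*100)*(-1/59197) = (2 + 10000 - 500)*(-1/59197) = 9502*(-1/59197) = -9502/59197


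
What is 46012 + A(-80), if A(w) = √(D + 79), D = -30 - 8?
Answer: 46012 + √41 ≈ 46018.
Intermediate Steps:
D = -38
A(w) = √41 (A(w) = √(-38 + 79) = √41)
46012 + A(-80) = 46012 + √41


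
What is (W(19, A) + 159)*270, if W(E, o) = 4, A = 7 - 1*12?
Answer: 44010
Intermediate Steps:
A = -5 (A = 7 - 12 = -5)
(W(19, A) + 159)*270 = (4 + 159)*270 = 163*270 = 44010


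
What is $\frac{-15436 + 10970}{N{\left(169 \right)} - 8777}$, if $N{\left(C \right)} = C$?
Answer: $\frac{2233}{4304} \approx 0.51882$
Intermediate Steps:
$\frac{-15436 + 10970}{N{\left(169 \right)} - 8777} = \frac{-15436 + 10970}{169 - 8777} = - \frac{4466}{-8608} = \left(-4466\right) \left(- \frac{1}{8608}\right) = \frac{2233}{4304}$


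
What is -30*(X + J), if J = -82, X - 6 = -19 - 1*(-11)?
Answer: 2520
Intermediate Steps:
X = -2 (X = 6 + (-19 - 1*(-11)) = 6 + (-19 + 11) = 6 - 8 = -2)
-30*(X + J) = -30*(-2 - 82) = -30*(-84) = 2520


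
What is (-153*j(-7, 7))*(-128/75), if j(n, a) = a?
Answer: 45696/25 ≈ 1827.8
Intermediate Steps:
(-153*j(-7, 7))*(-128/75) = (-153*7)*(-128/75) = -(-137088)/75 = -1071*(-128/75) = 45696/25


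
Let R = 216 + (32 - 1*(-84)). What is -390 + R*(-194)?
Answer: -64798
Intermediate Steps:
R = 332 (R = 216 + (32 + 84) = 216 + 116 = 332)
-390 + R*(-194) = -390 + 332*(-194) = -390 - 64408 = -64798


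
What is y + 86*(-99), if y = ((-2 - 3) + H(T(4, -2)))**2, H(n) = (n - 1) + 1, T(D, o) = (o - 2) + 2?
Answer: -8465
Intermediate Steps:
T(D, o) = o (T(D, o) = (-2 + o) + 2 = o)
H(n) = n (H(n) = (-1 + n) + 1 = n)
y = 49 (y = ((-2 - 3) - 2)**2 = (-5 - 2)**2 = (-7)**2 = 49)
y + 86*(-99) = 49 + 86*(-99) = 49 - 8514 = -8465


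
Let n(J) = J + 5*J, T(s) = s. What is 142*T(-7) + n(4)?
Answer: -970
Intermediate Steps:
n(J) = 6*J
142*T(-7) + n(4) = 142*(-7) + 6*4 = -994 + 24 = -970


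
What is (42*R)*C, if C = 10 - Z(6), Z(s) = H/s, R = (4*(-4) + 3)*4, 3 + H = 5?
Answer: -21112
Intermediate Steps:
H = 2 (H = -3 + 5 = 2)
R = -52 (R = (-16 + 3)*4 = -13*4 = -52)
Z(s) = 2/s
C = 29/3 (C = 10 - 2/6 = 10 - 1*1/3 = 10 - 1/3 = 29/3 ≈ 9.6667)
(42*R)*C = (42*(-52))*(29/3) = -2184*29/3 = -21112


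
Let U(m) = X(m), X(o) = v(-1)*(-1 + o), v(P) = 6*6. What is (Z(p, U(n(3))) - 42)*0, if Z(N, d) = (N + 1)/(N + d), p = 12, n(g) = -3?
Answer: 0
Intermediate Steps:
v(P) = 36
X(o) = -36 + 36*o (X(o) = 36*(-1 + o) = -36 + 36*o)
U(m) = -36 + 36*m
Z(N, d) = (1 + N)/(N + d)
(Z(p, U(n(3))) - 42)*0 = ((1 + 12)/(12 + (-36 + 36*(-3))) - 42)*0 = (13/(12 + (-36 - 108)) - 42)*0 = (13/(12 - 144) - 42)*0 = (13/(-132) - 42)*0 = (-1/132*13 - 42)*0 = (-13/132 - 42)*0 = -5557/132*0 = 0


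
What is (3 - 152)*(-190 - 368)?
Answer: 83142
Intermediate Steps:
(3 - 152)*(-190 - 368) = -149*(-558) = 83142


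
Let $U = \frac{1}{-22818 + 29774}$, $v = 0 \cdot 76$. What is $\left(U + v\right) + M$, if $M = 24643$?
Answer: $\frac{171416709}{6956} \approx 24643.0$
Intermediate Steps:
$v = 0$
$U = \frac{1}{6956} \approx 0.00014376$
$\left(U + v\right) + M = \left(\frac{1}{6956} + 0\right) + 24643 = \frac{1}{6956} + 24643 = \frac{171416709}{6956}$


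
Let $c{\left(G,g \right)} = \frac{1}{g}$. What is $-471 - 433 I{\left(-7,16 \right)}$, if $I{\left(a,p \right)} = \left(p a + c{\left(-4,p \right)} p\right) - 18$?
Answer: $55386$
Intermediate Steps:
$I{\left(a,p \right)} = -17 + a p$ ($I{\left(a,p \right)} = \left(p a + \frac{p}{p}\right) - 18 = \left(a p + 1\right) - 18 = \left(1 + a p\right) - 18 = -17 + a p$)
$-471 - 433 I{\left(-7,16 \right)} = -471 - 433 \left(-17 - 112\right) = -471 - -55857 = -471 + 55857 = 55386$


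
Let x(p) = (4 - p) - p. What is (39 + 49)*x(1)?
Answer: 176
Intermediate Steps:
x(p) = 4 - 2*p
(39 + 49)*x(1) = (39 + 49)*(4 - 2*1) = 88*(4 - 2) = 88*2 = 176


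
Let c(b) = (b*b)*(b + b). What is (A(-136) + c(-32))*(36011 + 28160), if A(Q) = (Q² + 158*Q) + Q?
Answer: -4406237544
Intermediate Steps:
A(Q) = Q² + 159*Q
c(b) = 2*b³ (c(b) = b²*(2*b) = 2*b³)
(A(-136) + c(-32))*(36011 + 28160) = (-136*(159 - 136) + 2*(-32)³)*(36011 + 28160) = (-136*23 + 2*(-32768))*64171 = (-3128 - 65536)*64171 = -68664*64171 = -4406237544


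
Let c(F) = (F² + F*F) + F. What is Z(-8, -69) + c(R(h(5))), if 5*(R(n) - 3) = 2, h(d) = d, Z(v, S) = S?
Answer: -1062/25 ≈ -42.480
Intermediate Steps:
R(n) = 17/5 (R(n) = 3 + (⅕)*2 = 3 + ⅖ = 17/5)
c(F) = F + 2*F² (c(F) = (F² + F²) + F = 2*F² + F = F + 2*F²)
Z(-8, -69) + c(R(h(5))) = -69 + 17*(1 + 2*(17/5))/5 = -69 + 17*(1 + 34/5)/5 = -69 + (17/5)*(39/5) = -69 + 663/25 = -1062/25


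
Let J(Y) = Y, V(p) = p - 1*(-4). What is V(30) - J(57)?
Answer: -23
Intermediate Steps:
V(p) = 4 + p (V(p) = p + 4 = 4 + p)
V(30) - J(57) = (4 + 30) - 1*57 = 34 - 57 = -23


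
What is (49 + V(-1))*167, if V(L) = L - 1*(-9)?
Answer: 9519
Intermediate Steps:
V(L) = 9 + L (V(L) = L + 9 = 9 + L)
(49 + V(-1))*167 = (49 + (9 - 1))*167 = (49 + 8)*167 = 57*167 = 9519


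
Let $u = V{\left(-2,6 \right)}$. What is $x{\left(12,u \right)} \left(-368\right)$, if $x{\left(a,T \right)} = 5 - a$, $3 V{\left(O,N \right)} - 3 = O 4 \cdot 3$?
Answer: $2576$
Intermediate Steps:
$V{\left(O,N \right)} = 1 + 4 O$ ($V{\left(O,N \right)} = 1 + \frac{O 4 \cdot 3}{3} = 1 + \frac{4 O 3}{3} = 1 + \frac{12 O}{3} = 1 + 4 O$)
$u = -7$ ($u = 1 + 4 \left(-2\right) = 1 - 8 = -7$)
$x{\left(12,u \right)} \left(-368\right) = \left(5 - 12\right) \left(-368\right) = \left(-7\right) \left(-368\right) = 2576$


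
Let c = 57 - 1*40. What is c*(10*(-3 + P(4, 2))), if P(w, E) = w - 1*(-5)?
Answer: 1020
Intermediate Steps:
c = 17 (c = 57 - 40 = 17)
P(w, E) = 5 + w (P(w, E) = w + 5 = 5 + w)
c*(10*(-3 + P(4, 2))) = 17*(10*(-3 + (5 + 4))) = 17*(10*(-3 + 9)) = 17*(10*6) = 17*60 = 1020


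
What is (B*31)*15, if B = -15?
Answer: -6975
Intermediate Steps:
(B*31)*15 = -15*31*15 = -465*15 = -6975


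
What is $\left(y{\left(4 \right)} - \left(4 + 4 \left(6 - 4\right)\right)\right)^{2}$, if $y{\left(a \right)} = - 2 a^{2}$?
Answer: $1936$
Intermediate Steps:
$\left(y{\left(4 \right)} - \left(4 + 4 \left(6 - 4\right)\right)\right)^{2} = \left(- 2 \cdot 4^{2} - \left(4 + 4 \left(6 - 4\right)\right)\right)^{2} = \left(\left(-2\right) 16 - \left(4 + 4 \left(6 - 4\right)\right)\right)^{2} = \left(-32 - 12\right)^{2} = \left(-44\right)^{2} = 1936$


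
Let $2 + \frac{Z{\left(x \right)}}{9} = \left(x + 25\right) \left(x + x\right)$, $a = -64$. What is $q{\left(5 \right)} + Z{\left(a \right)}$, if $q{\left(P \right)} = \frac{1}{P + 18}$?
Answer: $\frac{1032931}{23} \approx 44910.0$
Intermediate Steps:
$Z{\left(x \right)} = -18 + 18 x \left(25 + x\right)$ ($Z{\left(x \right)} = -18 + 9 \left(x + 25\right) \left(x + x\right) = -18 + 9 \left(25 + x\right) 2 x = -18 + 9 \cdot 2 x \left(25 + x\right) = -18 + 18 x \left(25 + x\right)$)
$q{\left(P \right)} = \frac{1}{18 + P}$
$q{\left(5 \right)} + Z{\left(a \right)} = \frac{1}{18 + 5} + \left(-18 + 18 \left(-64\right)^{2} + 450 \left(-64\right)\right) = \frac{1}{23} - -44910 = \frac{1}{23} + 44910 = \frac{1032931}{23}$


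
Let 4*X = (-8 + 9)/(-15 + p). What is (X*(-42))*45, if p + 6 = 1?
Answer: 189/8 ≈ 23.625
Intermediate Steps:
p = -5 (p = -6 + 1 = -5)
X = -1/80 (X = ((-8 + 9)/(-15 - 5))/4 = (1/(-20))/4 = (1*(-1/20))/4 = (1/4)*(-1/20) = -1/80 ≈ -0.012500)
(X*(-42))*45 = -1/80*(-42)*45 = (21/40)*45 = 189/8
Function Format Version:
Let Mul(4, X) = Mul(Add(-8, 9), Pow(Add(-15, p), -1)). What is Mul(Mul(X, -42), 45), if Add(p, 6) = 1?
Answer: Rational(189, 8) ≈ 23.625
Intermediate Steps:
p = -5 (p = Add(-6, 1) = -5)
X = Rational(-1, 80) (X = Mul(Rational(1, 4), Mul(Add(-8, 9), Pow(Add(-15, -5), -1))) = Mul(Rational(1, 4), Mul(1, Pow(-20, -1))) = Mul(Rational(1, 4), Mul(1, Rational(-1, 20))) = Mul(Rational(1, 4), Rational(-1, 20)) = Rational(-1, 80) ≈ -0.012500)
Mul(Mul(X, -42), 45) = Mul(Mul(Rational(-1, 80), -42), 45) = Mul(Rational(21, 40), 45) = Rational(189, 8)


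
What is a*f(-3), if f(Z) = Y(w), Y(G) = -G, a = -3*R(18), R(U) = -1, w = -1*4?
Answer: 12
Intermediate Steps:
w = -4
a = 3 (a = -3*(-1) = 3)
f(Z) = 4 (f(Z) = -1*(-4) = 4)
a*f(-3) = 3*4 = 12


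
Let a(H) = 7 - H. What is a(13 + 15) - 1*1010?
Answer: -1031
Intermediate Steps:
a(13 + 15) - 1*1010 = (7 - (13 + 15)) - 1*1010 = (7 - 1*28) - 1010 = (7 - 28) - 1010 = -21 - 1010 = -1031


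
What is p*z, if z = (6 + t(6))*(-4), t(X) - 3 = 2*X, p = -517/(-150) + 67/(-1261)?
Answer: -8986418/31525 ≈ -285.06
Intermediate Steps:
p = 641887/189150 (p = -517*(-1/150) + 67*(-1/1261) = 517/150 - 67/1261 = 641887/189150 ≈ 3.3935)
t(X) = 3 + 2*X
z = -84 (z = (6 + (3 + 2*6))*(-4) = (6 + (3 + 12))*(-4) = (6 + 15)*(-4) = 21*(-4) = -84)
p*z = (641887/189150)*(-84) = -8986418/31525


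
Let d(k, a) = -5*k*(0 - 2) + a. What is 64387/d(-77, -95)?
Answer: -64387/865 ≈ -74.436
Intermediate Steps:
d(k, a) = a + 10*k (d(k, a) = -5*k*(-2) + a = -(-10)*k + a = 10*k + a = a + 10*k)
64387/d(-77, -95) = 64387/(-95 + 10*(-77)) = 64387/(-95 - 770) = 64387/(-865) = 64387*(-1/865) = -64387/865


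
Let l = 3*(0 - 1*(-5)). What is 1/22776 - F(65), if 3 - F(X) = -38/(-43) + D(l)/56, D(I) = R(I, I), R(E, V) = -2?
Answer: -14752853/6855576 ≈ -2.1520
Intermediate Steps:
l = 15 (l = 3*(0 + 5) = 3*5 = 15)
D(I) = -2
F(X) = 2591/1204 (F(X) = 3 - (-38/(-43) - 2/56) = 3 - (-38*(-1/43) - 2*1/56) = 3 - (38/43 - 1/28) = 3 - 1*1021/1204 = 3 - 1021/1204 = 2591/1204)
1/22776 - F(65) = 1/22776 - 1*2591/1204 = 1/22776 - 2591/1204 = -14752853/6855576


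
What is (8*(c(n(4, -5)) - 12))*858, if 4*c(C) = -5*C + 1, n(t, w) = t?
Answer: -114972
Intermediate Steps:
c(C) = ¼ - 5*C/4 (c(C) = (-5*C + 1)/4 = (1 - 5*C)/4 = ¼ - 5*C/4)
(8*(c(n(4, -5)) - 12))*858 = (8*((¼ - 5/4*4) - 12))*858 = (8*((¼ - 5) - 12))*858 = (8*(-19/4 - 12))*858 = (8*(-67/4))*858 = -134*858 = -114972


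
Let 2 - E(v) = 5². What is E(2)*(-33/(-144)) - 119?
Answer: -5965/48 ≈ -124.27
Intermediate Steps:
E(v) = -23 (E(v) = 2 - 1*5² = 2 - 1*25 = 2 - 25 = -23)
E(2)*(-33/(-144)) - 119 = -(-759)/(-144) - 119 = -(-759)*(-1)/144 - 119 = -23*11/48 - 119 = -253/48 - 119 = -5965/48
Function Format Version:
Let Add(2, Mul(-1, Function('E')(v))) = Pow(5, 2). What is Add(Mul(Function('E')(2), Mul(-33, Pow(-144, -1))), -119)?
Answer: Rational(-5965, 48) ≈ -124.27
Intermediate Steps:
Function('E')(v) = -23 (Function('E')(v) = Add(2, Mul(-1, Pow(5, 2))) = Add(2, Mul(-1, 25)) = Add(2, -25) = -23)
Add(Mul(Function('E')(2), Mul(-33, Pow(-144, -1))), -119) = Add(Mul(-23, Mul(-33, Pow(-144, -1))), -119) = Add(Mul(-23, Mul(-33, Rational(-1, 144))), -119) = Add(Mul(-23, Rational(11, 48)), -119) = Add(Rational(-253, 48), -119) = Rational(-5965, 48)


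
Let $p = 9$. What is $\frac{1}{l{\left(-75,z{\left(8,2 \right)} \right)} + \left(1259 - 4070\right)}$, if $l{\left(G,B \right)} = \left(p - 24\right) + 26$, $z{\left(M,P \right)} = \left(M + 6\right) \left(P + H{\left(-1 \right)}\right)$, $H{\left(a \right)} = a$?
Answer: $- \frac{1}{2800} \approx -0.00035714$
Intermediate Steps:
$z{\left(M,P \right)} = \left(-1 + P\right) \left(6 + M\right)$ ($z{\left(M,P \right)} = \left(M + 6\right) \left(P - 1\right) = \left(6 + M\right) \left(-1 + P\right) = \left(-1 + P\right) \left(6 + M\right)$)
$l{\left(G,B \right)} = 11$ ($l{\left(G,B \right)} = \left(9 - 24\right) + 26 = -15 + 26 = 11$)
$\frac{1}{l{\left(-75,z{\left(8,2 \right)} \right)} + \left(1259 - 4070\right)} = \frac{1}{11 + \left(1259 - 4070\right)} = \frac{1}{11 - 2811} = \frac{1}{-2800} = - \frac{1}{2800}$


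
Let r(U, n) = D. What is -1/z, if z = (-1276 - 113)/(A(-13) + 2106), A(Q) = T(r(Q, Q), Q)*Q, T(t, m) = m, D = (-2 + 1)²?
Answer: 2275/1389 ≈ 1.6379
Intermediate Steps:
D = 1 (D = (-1)² = 1)
r(U, n) = 1
A(Q) = Q² (A(Q) = Q*Q = Q²)
z = -1389/2275 (z = (-1276 - 113)/((-13)² + 2106) = -1389/(169 + 2106) = -1389/2275 ≈ -0.61055)
-1/z = -1/(-1389/2275) = -1*(-2275/1389) = 2275/1389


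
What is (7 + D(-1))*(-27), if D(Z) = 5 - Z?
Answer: -351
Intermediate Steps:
(7 + D(-1))*(-27) = (7 + (5 - 1*(-1)))*(-27) = (7 + (5 + 1))*(-27) = (7 + 6)*(-27) = 13*(-27) = -351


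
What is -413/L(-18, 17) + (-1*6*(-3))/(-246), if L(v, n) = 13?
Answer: -16972/533 ≈ -31.842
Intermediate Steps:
-413/L(-18, 17) + (-1*6*(-3))/(-246) = -413/13 + (-1*6*(-3))/(-246) = -413*1/13 - 6*(-3)*(-1/246) = -413/13 + 18*(-1/246) = -413/13 - 3/41 = -16972/533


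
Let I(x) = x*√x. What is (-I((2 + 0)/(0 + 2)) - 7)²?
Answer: 64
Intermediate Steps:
I(x) = x^(3/2)
(-I((2 + 0)/(0 + 2)) - 7)² = (-((2 + 0)/(0 + 2))^(3/2) - 7)² = (-(2/2)^(3/2) - 7)² = (-(2*(½))^(3/2) - 7)² = (-1^(3/2) - 7)² = (-1*1 - 7)² = (-1 - 7)² = (-8)² = 64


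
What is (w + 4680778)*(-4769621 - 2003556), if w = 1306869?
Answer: -40555392944519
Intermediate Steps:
(w + 4680778)*(-4769621 - 2003556) = (1306869 + 4680778)*(-4769621 - 2003556) = 5987647*(-6773177) = -40555392944519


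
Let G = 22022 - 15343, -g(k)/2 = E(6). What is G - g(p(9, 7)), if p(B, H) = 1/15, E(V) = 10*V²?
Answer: 7399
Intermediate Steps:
p(B, H) = 1/15
g(k) = -720 (g(k) = -20*6² = -20*36 = -2*360 = -720)
G = 6679
G - g(p(9, 7)) = 6679 - 1*(-720) = 6679 + 720 = 7399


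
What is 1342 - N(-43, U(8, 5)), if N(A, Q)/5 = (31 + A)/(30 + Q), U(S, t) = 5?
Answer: 9406/7 ≈ 1343.7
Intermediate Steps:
N(A, Q) = 5*(31 + A)/(30 + Q) (N(A, Q) = 5*((31 + A)/(30 + Q)) = 5*(31 + A)/(30 + Q))
1342 - N(-43, U(8, 5)) = 1342 - 5*(31 - 43)/(30 + 5) = 1342 - 5*(-12)/35 = 1342 - 1*(-12/7) = 1342 + 12/7 = 9406/7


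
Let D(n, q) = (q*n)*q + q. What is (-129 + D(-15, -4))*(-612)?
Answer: 228276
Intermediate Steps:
D(n, q) = q + n*q² (D(n, q) = (n*q)*q + q = n*q² + q = q + n*q²)
(-129 + D(-15, -4))*(-612) = (-129 - 4*(1 - 15*(-4)))*(-612) = (-129 - 4*(1 + 60))*(-612) = (-129 - 4*61)*(-612) = (-129 - 244)*(-612) = -373*(-612) = 228276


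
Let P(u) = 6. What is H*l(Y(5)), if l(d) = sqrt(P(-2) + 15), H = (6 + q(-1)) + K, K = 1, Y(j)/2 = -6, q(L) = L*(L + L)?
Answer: 9*sqrt(21) ≈ 41.243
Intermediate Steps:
q(L) = 2*L**2 (q(L) = L*(2*L) = 2*L**2)
Y(j) = -12 (Y(j) = 2*(-6) = -12)
H = 9 (H = (6 + 2*(-1)**2) + 1 = (6 + 2*1) + 1 = (6 + 2) + 1 = 8 + 1 = 9)
l(d) = sqrt(21) (l(d) = sqrt(6 + 15) = sqrt(21))
H*l(Y(5)) = 9*sqrt(21)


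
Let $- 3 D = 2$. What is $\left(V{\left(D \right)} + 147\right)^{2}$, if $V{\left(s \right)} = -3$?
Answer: $20736$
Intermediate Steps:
$D = - \frac{2}{3}$ ($D = \left(- \frac{1}{3}\right) 2 = - \frac{2}{3} \approx -0.66667$)
$\left(V{\left(D \right)} + 147\right)^{2} = \left(-3 + 147\right)^{2} = 144^{2} = 20736$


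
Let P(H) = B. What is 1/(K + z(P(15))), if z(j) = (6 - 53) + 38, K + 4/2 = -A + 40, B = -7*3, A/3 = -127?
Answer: 1/410 ≈ 0.0024390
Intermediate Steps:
A = -381 (A = 3*(-127) = -381)
B = -21
P(H) = -21
K = 419 (K = -2 + (-1*(-381) + 40) = -2 + (381 + 40) = -2 + 421 = 419)
z(j) = -9 (z(j) = -47 + 38 = -9)
1/(K + z(P(15))) = 1/(419 - 9) = 1/410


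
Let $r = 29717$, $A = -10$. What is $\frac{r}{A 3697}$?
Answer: $- \frac{29717}{36970} \approx -0.80381$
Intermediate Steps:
$\frac{r}{A 3697} = \frac{29717}{\left(-10\right) 3697} = \frac{29717}{-36970} = 29717 \left(- \frac{1}{36970}\right) = - \frac{29717}{36970}$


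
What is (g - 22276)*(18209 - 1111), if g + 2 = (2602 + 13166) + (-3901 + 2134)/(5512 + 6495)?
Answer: -1336505128026/12007 ≈ -1.1131e+8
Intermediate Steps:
g = 189300595/12007 (g = -2 + ((2602 + 13166) + (-3901 + 2134)/(5512 + 6495)) = -2 + (15768 - 1767/12007) = -2 + 189324609/12007 = 189300595/12007 ≈ 15766.)
(g - 22276)*(18209 - 1111) = (189300595/12007 - 22276)*(18209 - 1111) = -78167337/12007*17098 = -1336505128026/12007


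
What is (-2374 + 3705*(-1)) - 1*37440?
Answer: -43519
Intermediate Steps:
(-2374 + 3705*(-1)) - 1*37440 = (-2374 - 3705) - 37440 = -6079 - 37440 = -43519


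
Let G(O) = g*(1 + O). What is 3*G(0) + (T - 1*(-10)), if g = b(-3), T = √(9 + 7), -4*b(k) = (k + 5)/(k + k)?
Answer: 57/4 ≈ 14.250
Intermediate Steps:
b(k) = -(5 + k)/(8*k) (b(k) = -(k + 5)/(4*(k + k)) = -(5 + k)/(4*(2*k)) = -(5 + k)*1/(2*k)/4 = -(5 + k)/(8*k))
T = 4 (T = √16 = 4)
g = 1/12 (g = (⅛)*(-5 - 1*(-3))/(-3) = (⅛)*(-⅓)*(-5 + 3) = (⅛)*(-⅓)*(-2) = 1/12 ≈ 0.083333)
G(O) = 1/12 + O/12 (G(O) = (1 + O)/12 = 1/12 + O/12)
3*G(0) + (T - 1*(-10)) = 3*(1/12 + (1/12)*0) + (4 - 1*(-10)) = 3*(1/12 + 0) + (4 + 10) = 3*(1/12) + 14 = ¼ + 14 = 57/4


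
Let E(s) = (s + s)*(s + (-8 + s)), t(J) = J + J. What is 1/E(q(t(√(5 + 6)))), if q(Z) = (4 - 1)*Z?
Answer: 1/1520 + √11/25080 ≈ 0.00079014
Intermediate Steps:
t(J) = 2*J
q(Z) = 3*Z
E(s) = 2*s*(-8 + 2*s) (E(s) = (2*s)*(-8 + 2*s) = 2*s*(-8 + 2*s))
1/E(q(t(√(5 + 6)))) = 1/(4*(3*(2*√(5 + 6)))*(-4 + 3*(2*√(5 + 6)))) = 1/(4*(3*(2*√11))*(-4 + 3*(2*√11))) = 1/(4*(6*√11)*(-4 + 6*√11)) = 1/(24*√11*(-4 + 6*√11)) = √11/(264*(-4 + 6*√11))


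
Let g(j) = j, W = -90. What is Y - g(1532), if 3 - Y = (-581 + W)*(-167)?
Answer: -113586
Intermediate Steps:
Y = -112054 (Y = 3 - (-581 - 90)*(-167) = 3 - (-671)*(-167) = 3 - 1*112057 = 3 - 112057 = -112054)
Y - g(1532) = -112054 - 1*1532 = -112054 - 1532 = -113586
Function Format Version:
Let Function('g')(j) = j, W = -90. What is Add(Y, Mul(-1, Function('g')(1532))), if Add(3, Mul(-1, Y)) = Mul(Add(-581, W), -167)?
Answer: -113586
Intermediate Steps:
Y = -112054 (Y = Add(3, Mul(-1, Mul(Add(-581, -90), -167))) = Add(3, Mul(-1, Mul(-671, -167))) = Add(3, Mul(-1, 112057)) = Add(3, -112057) = -112054)
Add(Y, Mul(-1, Function('g')(1532))) = Add(-112054, Mul(-1, 1532)) = Add(-112054, -1532) = -113586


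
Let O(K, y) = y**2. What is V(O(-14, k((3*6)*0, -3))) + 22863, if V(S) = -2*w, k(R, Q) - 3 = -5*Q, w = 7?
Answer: 22849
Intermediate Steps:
k(R, Q) = 3 - 5*Q
V(S) = -14 (V(S) = -2*7 = -14)
V(O(-14, k((3*6)*0, -3))) + 22863 = -14 + 22863 = 22849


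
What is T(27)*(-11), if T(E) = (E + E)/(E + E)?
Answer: -11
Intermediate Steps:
T(E) = 1 (T(E) = (2*E)/((2*E)) = (2*E)*(1/(2*E)) = 1)
T(27)*(-11) = 1*(-11) = -11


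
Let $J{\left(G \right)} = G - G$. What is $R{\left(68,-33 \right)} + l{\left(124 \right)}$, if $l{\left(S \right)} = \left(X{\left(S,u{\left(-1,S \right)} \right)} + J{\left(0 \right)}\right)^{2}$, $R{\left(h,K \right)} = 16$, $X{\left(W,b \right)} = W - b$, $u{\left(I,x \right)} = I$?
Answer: $15641$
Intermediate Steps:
$J{\left(G \right)} = 0$
$l{\left(S \right)} = \left(1 + S\right)^{2}$ ($l{\left(S \right)} = \left(\left(S - -1\right) + 0\right)^{2} = \left(\left(S + 1\right) + 0\right)^{2} = \left(\left(1 + S\right) + 0\right)^{2} = \left(1 + S\right)^{2}$)
$R{\left(68,-33 \right)} + l{\left(124 \right)} = 16 + \left(1 + 124\right)^{2} = 16 + 125^{2} = 16 + 15625 = 15641$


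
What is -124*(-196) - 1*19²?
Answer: 23943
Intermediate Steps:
-124*(-196) - 1*19² = 24304 - 1*361 = 24304 - 361 = 23943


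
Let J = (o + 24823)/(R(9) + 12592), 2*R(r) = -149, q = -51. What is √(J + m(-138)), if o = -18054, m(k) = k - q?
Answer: I*√54188432745/25035 ≈ 9.2983*I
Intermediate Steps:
m(k) = 51 + k (m(k) = k - 1*(-51) = k + 51 = 51 + k)
R(r) = -149/2 (R(r) = (½)*(-149) = -149/2)
J = 13538/25035 (J = (-18054 + 24823)/(-149/2 + 12592) = 6769/(25035/2) = 6769*(2/25035) = 13538/25035 ≈ 0.54076)
√(J + m(-138)) = √(13538/25035 + (51 - 138)) = √(13538/25035 - 87) = √(-2164507/25035) = I*√54188432745/25035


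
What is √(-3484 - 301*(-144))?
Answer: 2*√9965 ≈ 199.65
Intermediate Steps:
√(-3484 - 301*(-144)) = √(-3484 + 43344) = √39860 = 2*√9965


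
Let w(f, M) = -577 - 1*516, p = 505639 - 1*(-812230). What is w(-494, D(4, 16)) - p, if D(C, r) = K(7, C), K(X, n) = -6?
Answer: -1318962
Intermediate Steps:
D(C, r) = -6
p = 1317869 (p = 505639 + 812230 = 1317869)
w(f, M) = -1093 (w(f, M) = -577 - 516 = -1093)
w(-494, D(4, 16)) - p = -1093 - 1*1317869 = -1093 - 1317869 = -1318962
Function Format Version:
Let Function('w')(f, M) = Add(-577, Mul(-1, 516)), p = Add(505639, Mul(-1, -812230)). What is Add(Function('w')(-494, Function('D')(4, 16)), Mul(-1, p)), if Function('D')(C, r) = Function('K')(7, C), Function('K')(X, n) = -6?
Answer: -1318962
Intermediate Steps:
Function('D')(C, r) = -6
p = 1317869 (p = Add(505639, 812230) = 1317869)
Function('w')(f, M) = -1093 (Function('w')(f, M) = Add(-577, -516) = -1093)
Add(Function('w')(-494, Function('D')(4, 16)), Mul(-1, p)) = Add(-1093, Mul(-1, 1317869)) = Add(-1093, -1317869) = -1318962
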